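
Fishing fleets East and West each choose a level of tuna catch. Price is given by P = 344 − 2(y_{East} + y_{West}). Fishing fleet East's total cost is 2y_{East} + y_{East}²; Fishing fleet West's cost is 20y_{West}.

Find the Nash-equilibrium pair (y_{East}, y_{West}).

36, 63

Fishing fleet East's profit: π = y_{East}(344 − 2(y_{East} + y_{West})) − 2y_{East} − y_{East}².
∂π/∂y_{East} = 342 − 6y_{East} − 2y_{West} = 0, so y_{East} = 57 − (1/3)y_{West}.
For West: ∂π/∂y_{West} = 324 − 4y_{West} − 2y_{East} = 0 ⇒ y_{West} = 81 − 0.5y_{East}.
Plugging y_{West} into East's best response: y_{East} = 57 − (1/3)(81 − 0.5y_{East}) ⇒ (5/6)y_{East} = 30, so y_{East} = 36.
Then y_{West} = 81 − 0.5·36 = 63.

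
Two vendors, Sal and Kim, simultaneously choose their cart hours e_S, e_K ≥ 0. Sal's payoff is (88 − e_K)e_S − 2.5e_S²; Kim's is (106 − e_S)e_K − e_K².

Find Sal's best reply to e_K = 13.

15

Expanding Sal's payoff: 88e_S − e_Ke_S − 2.5e_S².
∂π/∂e_S = 88 − e_K − 5e_S = 0, so e_S = 17.6 − 0.2e_K.
At e_K = 13: e_S = 17.6 − 0.2·13 = 15.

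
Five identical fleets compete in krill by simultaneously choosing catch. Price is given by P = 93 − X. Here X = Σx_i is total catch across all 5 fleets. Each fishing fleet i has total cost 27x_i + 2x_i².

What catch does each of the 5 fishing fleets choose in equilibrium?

6.6

A representative fishing fleet's profit is π_i = x_i(93 − X) − 27x_i − 2x_i², with X = x_i + Σ_{j≠i} x_j.
First-order condition: 66 − 6x_i − Σ_{j≠i} x_j = 0.
Imposing symmetry (x_j = x for all j) turns Σ_{j≠i} x_j into 4x, so 66 = 10x and x = 6.6.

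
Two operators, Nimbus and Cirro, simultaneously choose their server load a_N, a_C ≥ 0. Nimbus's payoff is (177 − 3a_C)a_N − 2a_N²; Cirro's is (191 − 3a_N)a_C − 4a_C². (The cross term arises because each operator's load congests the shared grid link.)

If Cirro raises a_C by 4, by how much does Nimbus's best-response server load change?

Expanding Nimbus's payoff: 177a_N − 3a_Ca_N − 2a_N².
∂π/∂a_N = 177 − 3a_C − 4a_N = 0, so a_N = 44.25 − 0.75a_C.
The reaction-function slope is −0.75, so a 4-unit rise in a_C moves a_N by −0.75 × 4 = −3. Nimbus's best response falls — the actions are strategic substitutes.

-3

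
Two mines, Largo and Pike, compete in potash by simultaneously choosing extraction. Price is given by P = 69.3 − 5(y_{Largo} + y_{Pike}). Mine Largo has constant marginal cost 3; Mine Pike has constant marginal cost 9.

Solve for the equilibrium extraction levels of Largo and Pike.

4.82, 3.62

Mine Largo's profit: π = y_{Largo}(69.3 − 5(y_{Largo} + y_{Pike})) − 3y_{Largo}.
∂π/∂y_{Largo} = 66.3 − 10y_{Largo} − 5y_{Pike} = 0, so y_{Largo} = 6.63 − 0.5y_{Pike}.
By the same steps for Pike: y_{Pike} = 6.03 − 0.5y_{Largo}.
Substituting the second reaction function into the first: y_{Largo} = 6.63 − 0.5(6.03 − 0.5y_{Largo}), which gives 0.75y_{Largo} = 3.615 ⇒ y_{Largo} = 4.82.
Then y_{Pike} = 6.03 − 0.5·4.82 = 3.62.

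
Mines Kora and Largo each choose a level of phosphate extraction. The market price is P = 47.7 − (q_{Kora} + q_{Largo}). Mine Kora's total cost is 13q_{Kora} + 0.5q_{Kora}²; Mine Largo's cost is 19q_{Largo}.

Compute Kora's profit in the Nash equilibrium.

99.3894

Mine Kora's profit: π = q_{Kora}(47.7 − (q_{Kora} + q_{Largo})) − 13q_{Kora} − 0.5q_{Kora}².
∂π/∂q_{Kora} = 34.7 − 3q_{Kora} − q_{Largo} = 0, so q_{Kora} = 347/30 − (1/3)q_{Largo}.
For Largo: ∂π/∂q_{Largo} = 28.7 − 2q_{Largo} − q_{Kora} = 0 ⇒ q_{Largo} = 14.35 − 0.5q_{Kora}.
Plugging q_{Largo} into Kora's best response: q_{Kora} = 347/30 − (1/3)(14.35 − 0.5q_{Kora}) ⇒ (5/6)q_{Kora} = 407/60, so q_{Kora} = 8.14.
Then q_{Largo} = 14.35 − 0.5·8.14 = 10.28.
Price P = 47.7 − 18.42 = 29.28.
Kora's profit: (29.28 − 13)·8.14 − 0.5(8.14)² = 99.3894.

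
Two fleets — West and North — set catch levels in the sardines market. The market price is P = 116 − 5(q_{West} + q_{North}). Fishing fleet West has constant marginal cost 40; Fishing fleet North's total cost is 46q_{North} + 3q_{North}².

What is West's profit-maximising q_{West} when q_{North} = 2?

6.6

Fishing fleet West's profit: π = q_{West}(116 − 5(q_{West} + q_{North})) − 40q_{West}.
∂π/∂q_{West} = 76 − 10q_{West} − 5q_{North} = 0, so q_{West} = 7.6 − 0.5q_{North}.
At q_{North} = 2: q_{West} = 7.6 − 0.5·2 = 6.6.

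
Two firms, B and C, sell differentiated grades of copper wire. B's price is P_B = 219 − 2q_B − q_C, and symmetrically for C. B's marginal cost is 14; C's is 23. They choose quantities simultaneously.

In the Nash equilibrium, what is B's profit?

Firm B's profit: π = q_B(219 − 2q_B − q_C) − 14q_B.
∂π/∂q_B = 205 − 4q_B − q_C = 0 ⇒ q_B = 51.25 − 0.25q_C.
Similarly q_C = 49 − 0.25q_B.
Plugging q_C into B's best response: q_B = 51.25 − 0.25(49 − 0.25q_B) ⇒ 0.9375q_B = 39, so q_B = 41.6.
Then q_C = 49 − 0.25·41.6 = 38.6.
P_B = 219 − 2·41.6 − 38.6 = 97.2.
Profit = (97.2 − 14)·41.6 = 3461.12.

3461.12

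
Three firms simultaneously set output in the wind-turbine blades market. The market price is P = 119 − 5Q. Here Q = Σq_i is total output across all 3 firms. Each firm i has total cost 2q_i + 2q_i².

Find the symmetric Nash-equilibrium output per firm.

A representative firm's profit is π_i = q_i(119 − 5Q) − 2q_i − 2q_i², with Q = q_i + Σ_{j≠i} q_j.
First-order condition: 117 − 14q_i − 5Σ_{j≠i} q_j = 0.
In a symmetric equilibrium every firm chooses the same q, so Σ_{j≠i} q_j = 2q. The condition becomes 117 − 24q = 0, giving q = 117/24 = 4.875.

4.875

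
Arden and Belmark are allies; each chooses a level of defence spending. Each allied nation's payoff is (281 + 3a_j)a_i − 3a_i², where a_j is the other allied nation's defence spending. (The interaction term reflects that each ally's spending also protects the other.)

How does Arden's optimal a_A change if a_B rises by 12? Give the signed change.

6

Arden's payoff is (281 + 3a_B)a_A − 3a_A².
∂π/∂a_A = 281 + 3a_B − 6a_A = 0, so a_A = 281/6 + 0.5a_B.
The reaction-function slope is 0.5, so a 12-unit rise in a_B moves a_A by 0.5 × 12 = 6. Arden's best response rises — the actions are strategic complements.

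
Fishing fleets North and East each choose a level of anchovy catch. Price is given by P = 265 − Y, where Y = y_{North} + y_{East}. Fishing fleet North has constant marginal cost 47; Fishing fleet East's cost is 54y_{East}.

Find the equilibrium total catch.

143

Fishing fleet North's profit: π = y_{North}(265 − (y_{North} + y_{East})) − 47y_{North}.
∂π/∂y_{North} = 218 − 2y_{North} − y_{East} = 0, so y_{North} = 109 − 0.5y_{East}.
By the same steps for East: y_{East} = 105.5 − 0.5y_{North}.
Solving the two reaction functions simultaneously: (1 − (−0.5)(−0.5))y_{North} = 109 − 0.5·105.5, so 0.75y_{North} = 56.25 and y_{North} = 75.
Then y_{East} = 105.5 − 0.5·75 = 68.
Total catch: 75 + 68 = 143.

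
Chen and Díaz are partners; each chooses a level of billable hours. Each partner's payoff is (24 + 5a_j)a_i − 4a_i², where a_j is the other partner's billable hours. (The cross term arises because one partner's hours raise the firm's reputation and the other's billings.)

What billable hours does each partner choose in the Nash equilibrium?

Chen's payoff is (24 + 5a_D)a_C − 4a_C².
∂π/∂a_C = 24 + 5a_D − 8a_C = 0, so a_C = 3 + 0.625a_D.
The game is symmetric, so in equilibrium a_D = a_C: the reaction function gives 0.375a_C = 3, hence a_C = 8.

8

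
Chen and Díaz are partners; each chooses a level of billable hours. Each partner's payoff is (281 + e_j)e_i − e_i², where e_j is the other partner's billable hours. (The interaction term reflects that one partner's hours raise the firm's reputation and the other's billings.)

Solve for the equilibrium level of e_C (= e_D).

281

Chen's payoff is (281 + e_D)e_C − e_C².
∂π/∂e_C = 281 + e_D − 2e_C = 0, so e_C = 140.5 + 0.5e_D.
Setting e_C = e_D in the reaction function: e_C = 140.5 + 0.5e_C, so e_C = 140.5 / 0.5 = 281.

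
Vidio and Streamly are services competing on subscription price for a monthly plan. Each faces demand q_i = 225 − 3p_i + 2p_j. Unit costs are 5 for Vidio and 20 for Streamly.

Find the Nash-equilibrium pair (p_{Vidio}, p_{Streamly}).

62.8125, 68.4375

Vidio's profit: π = (p_{Vidio} − 5)(225 − 3p_{Vidio} + 2p_{Streamly}).
∂π/∂p_{Vidio} = 240 − 6p_{Vidio} + 2p_{Streamly} = 0 ⇒ p_{Vidio} = 40 + (1/3)p_{Streamly}.
Similarly p_{Streamly} = 47.5 + (1/3)p_{Vidio}.
Solving the two reaction functions simultaneously: (1 − (1/3)(1/3))p_{Vidio} = 40 + (1/3)·47.5, so (8/9)p_{Vidio} = 335/6 and p_{Vidio} = 62.8125.
Then p_{Streamly} = 47.5 + (1/3)·62.8125 = 68.4375.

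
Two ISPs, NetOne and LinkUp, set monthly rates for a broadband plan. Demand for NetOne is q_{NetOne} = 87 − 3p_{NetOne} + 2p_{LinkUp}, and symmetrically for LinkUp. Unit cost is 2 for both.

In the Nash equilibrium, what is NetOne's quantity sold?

63.75

NetOne's profit: π = (p_{NetOne} − 2)(87 − 3p_{NetOne} + 2p_{LinkUp}).
∂π/∂p_{NetOne} = 93 − 6p_{NetOne} + 2p_{LinkUp} = 0 ⇒ p_{NetOne} = 15.5 + (1/3)p_{LinkUp}.
The game is symmetric, so in equilibrium p_{LinkUp} = p_{NetOne}: the reaction function gives (2/3)p_{NetOne} = 15.5, hence p_{NetOne} = 23.25.
q_{NetOne} = 87 − 3·23.25 + 2·23.25 = 63.75.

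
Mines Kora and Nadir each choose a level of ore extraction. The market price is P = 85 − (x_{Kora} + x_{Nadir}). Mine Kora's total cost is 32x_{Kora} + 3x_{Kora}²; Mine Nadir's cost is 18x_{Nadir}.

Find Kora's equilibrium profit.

Mine Kora's profit: π = x_{Kora}(85 − (x_{Kora} + x_{Nadir})) − 32x_{Kora} − 3x_{Kora}².
∂π/∂x_{Kora} = 53 − 8x_{Kora} − x_{Nadir} = 0, so x_{Kora} = 6.625 − 0.125x_{Nadir}.
For Nadir: ∂π/∂x_{Nadir} = 67 − 2x_{Nadir} − x_{Kora} = 0 ⇒ x_{Nadir} = 33.5 − 0.5x_{Kora}.
Plugging x_{Nadir} into Kora's best response: x_{Kora} = 6.625 − 0.125(33.5 − 0.5x_{Kora}) ⇒ 0.9375x_{Kora} = 2.4375, so x_{Kora} = 2.6.
Then x_{Nadir} = 33.5 − 0.5·2.6 = 32.2.
Price P = 85 − 34.8 = 50.2.
Kora's profit: (50.2 − 32)·2.6 − 3(2.6)² = 27.04.

27.04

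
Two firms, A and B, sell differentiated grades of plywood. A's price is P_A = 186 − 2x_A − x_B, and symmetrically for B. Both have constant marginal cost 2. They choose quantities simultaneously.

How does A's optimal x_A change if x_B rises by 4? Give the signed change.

-1

Firm A's profit: π = x_A(186 − 2x_A − x_B) − 2x_A.
∂π/∂x_A = 184 − 4x_A − x_B = 0 ⇒ x_A = 46 − 0.25x_B.
The reaction-function slope is −0.25, so a 4-unit rise in x_B moves x_A by −0.25 × 4 = −1. A's best response falls — the actions are strategic substitutes.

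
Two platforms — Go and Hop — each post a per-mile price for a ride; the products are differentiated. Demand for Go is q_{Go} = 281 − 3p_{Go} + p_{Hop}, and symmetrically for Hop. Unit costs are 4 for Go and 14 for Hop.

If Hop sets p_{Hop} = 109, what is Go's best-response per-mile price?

67

Go's profit: π = (p_{Go} − 4)(281 − 3p_{Go} + p_{Hop}).
∂π/∂p_{Go} = 293 − 6p_{Go} + p_{Hop} = 0 ⇒ p_{Go} = 293/6 + (1/6)p_{Hop}.
At p_{Hop} = 109: p_{Go} = 293/6 + (1/6)·109 = 67.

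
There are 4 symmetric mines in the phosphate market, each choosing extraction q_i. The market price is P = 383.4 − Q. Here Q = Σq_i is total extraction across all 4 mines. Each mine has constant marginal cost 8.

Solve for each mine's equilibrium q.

A representative mine's profit is π_i = q_i(383.4 − Q) − 8q_i, with Q = q_i + Σ_{j≠i} q_j.
First-order condition: 375.4 − 2q_i − Σ_{j≠i} q_j = 0.
In a symmetric equilibrium every mine chooses the same q, so Σ_{j≠i} q_j = 3q. The condition becomes 375.4 − 5q = 0, giving q = 375.4/5 = 75.08.

75.08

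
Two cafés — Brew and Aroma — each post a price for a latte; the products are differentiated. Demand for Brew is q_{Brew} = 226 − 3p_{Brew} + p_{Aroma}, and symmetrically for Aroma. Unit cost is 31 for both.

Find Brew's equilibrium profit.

3227.52

Brew's profit: π = (p_{Brew} − 31)(226 − 3p_{Brew} + p_{Aroma}).
∂π/∂p_{Brew} = 319 − 6p_{Brew} + p_{Aroma} = 0 ⇒ p_{Brew} = 319/6 + (1/6)p_{Aroma}.
The game is symmetric, so in equilibrium p_{Aroma} = p_{Brew}: the reaction function gives (5/6)p_{Brew} = 319/6, hence p_{Brew} = 63.8.
q_{Brew} = 226 − 3·63.8 + 63.8 = 98.4.
Profit = (63.8 − 31)·98.4 = 3227.52.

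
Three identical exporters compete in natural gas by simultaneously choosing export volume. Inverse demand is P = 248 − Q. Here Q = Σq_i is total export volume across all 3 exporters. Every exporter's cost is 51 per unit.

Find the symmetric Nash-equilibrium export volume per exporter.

A representative exporter's profit is π_i = q_i(248 − Q) − 51q_i, with Q = q_i + Σ_{j≠i} q_j.
First-order condition: 197 − 2q_i − Σ_{j≠i} q_j = 0.
Imposing symmetry (q_j = q for all j) turns Σ_{j≠i} q_j into 2q, so 197 = 4q and q = 49.25.

49.25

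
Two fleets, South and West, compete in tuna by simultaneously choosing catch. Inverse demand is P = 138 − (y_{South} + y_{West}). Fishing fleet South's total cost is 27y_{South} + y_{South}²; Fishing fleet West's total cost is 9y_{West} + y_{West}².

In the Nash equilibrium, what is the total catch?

48

Fishing fleet South's profit: π = y_{South}(138 − (y_{South} + y_{West})) − 27y_{South} − y_{South}².
∂π/∂y_{South} = 111 − 4y_{South} − y_{West} = 0, so y_{South} = 27.75 − 0.25y_{West}.
By the same steps for West: y_{West} = 32.25 − 0.25y_{South}.
Solving the two reaction functions simultaneously: (1 − (−0.25)(−0.25))y_{South} = 27.75 − 0.25·32.25, so 0.9375y_{South} = 19.6875 and y_{South} = 21.
Then y_{West} = 32.25 − 0.25·21 = 27.
Total catch: 21 + 27 = 48.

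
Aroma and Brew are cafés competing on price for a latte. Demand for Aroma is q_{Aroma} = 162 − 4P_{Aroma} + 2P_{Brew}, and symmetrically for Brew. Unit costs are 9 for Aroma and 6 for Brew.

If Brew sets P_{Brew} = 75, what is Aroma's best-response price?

Aroma's profit: π = (P_{Aroma} − 9)(162 − 4P_{Aroma} + 2P_{Brew}).
∂π/∂P_{Aroma} = 198 − 8P_{Aroma} + 2P_{Brew} = 0 ⇒ P_{Aroma} = 24.75 + 0.25P_{Brew}.
At P_{Brew} = 75: P_{Aroma} = 24.75 + 0.25·75 = 43.5.

43.5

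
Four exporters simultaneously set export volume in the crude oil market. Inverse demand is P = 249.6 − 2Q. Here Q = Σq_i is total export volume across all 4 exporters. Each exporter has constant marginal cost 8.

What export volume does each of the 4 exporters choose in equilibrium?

A representative exporter's profit is π_i = q_i(249.6 − 2Q) − 8q_i, with Q = q_i + Σ_{j≠i} q_j.
First-order condition: 241.6 − 4q_i − 2Σ_{j≠i} q_j = 0.
With identical exporters, set every q_j = q: then 241.6 − 4q − 6q = 0, i.e. q = 241.6/10 = 24.16.

24.16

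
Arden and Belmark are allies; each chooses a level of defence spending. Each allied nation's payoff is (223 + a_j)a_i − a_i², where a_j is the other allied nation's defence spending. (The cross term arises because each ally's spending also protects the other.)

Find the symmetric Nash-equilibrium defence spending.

223

Arden's payoff is (223 + a_B)a_A − a_A².
∂π/∂a_A = 223 + a_B − 2a_A = 0, so a_A = 111.5 + 0.5a_B.
Setting a_A = a_B in the reaction function: a_A = 111.5 + 0.5a_A, so a_A = 111.5 / 0.5 = 223.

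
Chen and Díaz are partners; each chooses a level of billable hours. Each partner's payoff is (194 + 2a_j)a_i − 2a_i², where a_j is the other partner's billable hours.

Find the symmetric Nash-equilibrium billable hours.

Chen's payoff is (194 + 2a_D)a_C − 2a_C².
∂π/∂a_C = 194 + 2a_D − 4a_C = 0, so a_C = 48.5 + 0.5a_D.
By symmetry a_D = a_C; substituting into the reaction function, 0.5a_C = 48.5 and a_C = 97.

97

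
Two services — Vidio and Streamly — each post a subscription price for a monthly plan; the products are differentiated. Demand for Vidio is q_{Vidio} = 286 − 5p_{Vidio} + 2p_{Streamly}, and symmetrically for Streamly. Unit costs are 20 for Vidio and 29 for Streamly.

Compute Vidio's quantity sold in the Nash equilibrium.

145.9375

Vidio's profit: π = (p_{Vidio} − 20)(286 − 5p_{Vidio} + 2p_{Streamly}).
∂π/∂p_{Vidio} = 386 − 10p_{Vidio} + 2p_{Streamly} = 0 ⇒ p_{Vidio} = 38.6 + 0.2p_{Streamly}.
Similarly p_{Streamly} = 43.1 + 0.2p_{Vidio}.
Substituting the second reaction function into the first: p_{Vidio} = 38.6 + 0.2(43.1 + 0.2p_{Vidio}), which gives 0.96p_{Vidio} = 47.22 ⇒ p_{Vidio} = 49.1875.
Then p_{Streamly} = 43.1 + 0.2·49.1875 = 52.9375.
q_{Vidio} = 286 − 5·49.1875 + 2·52.9375 = 145.9375.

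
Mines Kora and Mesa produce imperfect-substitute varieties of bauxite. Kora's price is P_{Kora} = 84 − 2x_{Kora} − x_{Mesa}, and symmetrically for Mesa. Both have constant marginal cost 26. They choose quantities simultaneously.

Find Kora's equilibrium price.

Mine Kora's profit: π = x_{Kora}(84 − 2x_{Kora} − x_{Mesa}) − 26x_{Kora}.
∂π/∂x_{Kora} = 58 − 4x_{Kora} − x_{Mesa} = 0 ⇒ x_{Kora} = 14.5 − 0.25x_{Mesa}.
Setting x_{Kora} = x_{Mesa} in the reaction function: x_{Kora} = 14.5 − 0.25x_{Kora}, so x_{Kora} = 14.5 / 1.25 = 11.6.
P_{Kora} = 84 − 2·11.6 − 11.6 = 49.2.

49.2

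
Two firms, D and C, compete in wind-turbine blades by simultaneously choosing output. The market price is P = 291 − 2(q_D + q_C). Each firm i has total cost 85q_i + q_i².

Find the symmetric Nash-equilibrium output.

25.75

Firm D's profit: π = q_D(291 − 2(q_D + q_C)) − 85q_D − q_D².
∂π/∂q_D = 206 − 6q_D − 2q_C = 0, so q_D = 103/3 − (1/3)q_C.
Setting q_D = q_C in the reaction function: q_D = 103/3 − (1/3)q_D, so q_D = (103/3) / (4/3) = 25.75.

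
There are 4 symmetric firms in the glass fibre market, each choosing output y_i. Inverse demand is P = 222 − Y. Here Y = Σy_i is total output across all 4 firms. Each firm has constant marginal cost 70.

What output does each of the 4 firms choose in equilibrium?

A representative firm's profit is π_i = y_i(222 − Y) − 70y_i, with Y = y_i + Σ_{j≠i} y_j.
First-order condition: 152 − 2y_i − Σ_{j≠i} y_j = 0.
Imposing symmetry (y_j = y for all j) turns Σ_{j≠i} y_j into 3y, so 152 = 5y and y = 30.4.

30.4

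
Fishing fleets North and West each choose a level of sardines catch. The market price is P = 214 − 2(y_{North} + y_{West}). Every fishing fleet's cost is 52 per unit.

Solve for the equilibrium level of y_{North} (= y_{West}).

27

Fishing fleet North's profit: π = y_{North}(214 − 2(y_{North} + y_{West})) − 52y_{North}.
∂π/∂y_{North} = 162 − 4y_{North} − 2y_{West} = 0, so y_{North} = 40.5 − 0.5y_{West}.
The game is symmetric, so in equilibrium y_{West} = y_{North}: the reaction function gives 1.5y_{North} = 40.5, hence y_{North} = 27.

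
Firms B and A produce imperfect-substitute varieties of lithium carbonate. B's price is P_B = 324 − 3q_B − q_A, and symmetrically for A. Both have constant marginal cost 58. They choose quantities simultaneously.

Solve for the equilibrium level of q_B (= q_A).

38

Firm B's profit: π = q_B(324 − 3q_B − q_A) − 58q_B.
∂π/∂q_B = 266 − 6q_B − q_A = 0 ⇒ q_B = 133/3 − (1/6)q_A.
By symmetry q_A = q_B; substituting into the reaction function, (7/6)q_B = 133/3 and q_B = 38.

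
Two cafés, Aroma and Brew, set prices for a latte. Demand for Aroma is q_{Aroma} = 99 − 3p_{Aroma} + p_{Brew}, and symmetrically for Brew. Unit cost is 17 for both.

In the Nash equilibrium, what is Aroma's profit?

Aroma's profit: π = (p_{Aroma} − 17)(99 − 3p_{Aroma} + p_{Brew}).
∂π/∂p_{Aroma} = 150 − 6p_{Aroma} + p_{Brew} = 0 ⇒ p_{Aroma} = 25 + (1/6)p_{Brew}.
By symmetry p_{Brew} = p_{Aroma}; substituting into the reaction function, (5/6)p_{Aroma} = 25 and p_{Aroma} = 30.
q_{Aroma} = 99 − 3·30 + 30 = 39.
Profit = (30 − 17)·39 = 507.

507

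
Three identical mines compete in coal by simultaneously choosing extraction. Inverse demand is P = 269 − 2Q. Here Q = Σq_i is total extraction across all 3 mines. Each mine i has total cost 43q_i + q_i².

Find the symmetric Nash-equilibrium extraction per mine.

A representative mine's profit is π_i = q_i(269 − 2Q) − 43q_i − q_i², with Q = q_i + Σ_{j≠i} q_j.
First-order condition: 226 − 6q_i − 2Σ_{j≠i} q_j = 0.
With identical mines, set every q_j = q: then 226 − 6q − 4q = 0, i.e. q = 226/10 = 22.6.

22.6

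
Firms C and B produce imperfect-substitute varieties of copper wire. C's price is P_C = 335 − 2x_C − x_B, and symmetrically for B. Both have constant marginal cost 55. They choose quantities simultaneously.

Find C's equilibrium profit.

Firm C's profit: π = x_C(335 − 2x_C − x_B) − 55x_C.
∂π/∂x_C = 280 − 4x_C − x_B = 0 ⇒ x_C = 70 − 0.25x_B.
The game is symmetric, so in equilibrium x_B = x_C: the reaction function gives 1.25x_C = 70, hence x_C = 56.
P_C = 335 − 2·56 − 56 = 167.
Profit = (167 − 55)·56 = 6272.

6272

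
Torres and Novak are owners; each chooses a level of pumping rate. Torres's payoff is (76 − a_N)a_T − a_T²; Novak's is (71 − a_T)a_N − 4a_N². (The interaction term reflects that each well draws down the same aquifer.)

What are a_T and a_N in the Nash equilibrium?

Expanding Torres's payoff: 76a_T − a_Na_T − a_T².
∂π/∂a_T = 76 − a_N − 2a_T = 0, so a_T = 38 − 0.5a_N.
Likewise for Novak: a_N = 8.875 − 0.125a_T.
Solving the two reaction functions simultaneously: (1 − (−0.5)(−0.125))a_T = 38 − 0.5·8.875, so 0.9375a_T = 33.5625 and a_T = 35.8.
Then a_N = 8.875 − 0.125·35.8 = 4.4.

35.8, 4.4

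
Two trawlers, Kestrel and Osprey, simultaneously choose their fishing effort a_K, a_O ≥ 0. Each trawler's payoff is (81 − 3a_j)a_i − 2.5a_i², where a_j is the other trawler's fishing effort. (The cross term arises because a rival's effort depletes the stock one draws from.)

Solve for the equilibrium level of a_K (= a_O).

10.125

Kestrel's payoff is (81 − 3a_O)a_K − 2.5a_K².
∂π/∂a_K = 81 − 3a_O − 5a_K = 0, so a_K = 16.2 − 0.6a_O.
By symmetry a_O = a_K; substituting into the reaction function, 1.6a_K = 16.2 and a_K = 10.125.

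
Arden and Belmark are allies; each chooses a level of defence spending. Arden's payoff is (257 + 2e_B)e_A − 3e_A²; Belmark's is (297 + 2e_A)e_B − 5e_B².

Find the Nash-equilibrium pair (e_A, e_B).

Expanding Arden's payoff: 257e_A + 2e_Be_A − 3e_A².
∂π/∂e_A = 257 + 2e_B − 6e_A = 0, so e_A = 257/6 + (1/3)e_B.
Likewise for Belmark: e_B = 29.7 + 0.2e_A.
Plugging e_B into Arden's best response: e_A = 257/6 + (1/3)(29.7 + 0.2e_A) ⇒ (14/15)e_A = 791/15, so e_A = 56.5.
Then e_B = 29.7 + 0.2·56.5 = 41.

56.5, 41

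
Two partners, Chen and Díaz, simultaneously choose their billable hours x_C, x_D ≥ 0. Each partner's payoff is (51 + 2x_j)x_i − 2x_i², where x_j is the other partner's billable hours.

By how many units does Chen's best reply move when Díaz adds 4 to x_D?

2

Chen's payoff is (51 + 2x_D)x_C − 2x_C².
∂π/∂x_C = 51 + 2x_D − 4x_C = 0, so x_C = 12.75 + 0.5x_D.
The reaction-function slope is 0.5, so a 4-unit rise in x_D moves x_C by 0.5 × 4 = 2. Chen's best response rises — the actions are strategic complements.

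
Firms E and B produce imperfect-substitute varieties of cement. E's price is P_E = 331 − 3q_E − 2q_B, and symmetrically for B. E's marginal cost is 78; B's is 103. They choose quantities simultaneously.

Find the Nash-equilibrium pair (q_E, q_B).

33.1875, 26.9375

Firm E's profit: π = q_E(331 − 3q_E − 2q_B) − 78q_E.
∂π/∂q_E = 253 − 6q_E − 2q_B = 0 ⇒ q_E = 253/6 − (1/3)q_B.
Similarly q_B = 38 − (1/3)q_E.
Solving the two reaction functions simultaneously: (1 − (−1/3)(−1/3))q_E = 253/6 − (1/3)·38, so (8/9)q_E = 29.5 and q_E = 33.1875.
Then q_B = 38 − (1/3)·33.1875 = 26.9375.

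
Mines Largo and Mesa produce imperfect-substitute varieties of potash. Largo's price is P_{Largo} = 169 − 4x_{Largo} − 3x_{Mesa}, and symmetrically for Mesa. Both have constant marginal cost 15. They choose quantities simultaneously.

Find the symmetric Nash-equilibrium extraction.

14

Mine Largo's profit: π = x_{Largo}(169 − 4x_{Largo} − 3x_{Mesa}) − 15x_{Largo}.
∂π/∂x_{Largo} = 154 − 8x_{Largo} − 3x_{Mesa} = 0 ⇒ x_{Largo} = 19.25 − 0.375x_{Mesa}.
The game is symmetric, so in equilibrium x_{Mesa} = x_{Largo}: the reaction function gives 1.375x_{Largo} = 19.25, hence x_{Largo} = 14.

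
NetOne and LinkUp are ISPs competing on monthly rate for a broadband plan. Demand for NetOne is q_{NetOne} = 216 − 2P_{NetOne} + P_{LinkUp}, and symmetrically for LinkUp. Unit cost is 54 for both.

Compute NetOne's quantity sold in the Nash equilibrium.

108

NetOne's profit: π = (P_{NetOne} − 54)(216 − 2P_{NetOne} + P_{LinkUp}).
∂π/∂P_{NetOne} = 324 − 4P_{NetOne} + P_{LinkUp} = 0 ⇒ P_{NetOne} = 81 + 0.25P_{LinkUp}.
The game is symmetric, so in equilibrium P_{LinkUp} = P_{NetOne}: the reaction function gives 0.75P_{NetOne} = 81, hence P_{NetOne} = 108.
q_{NetOne} = 216 − 2·108 + 108 = 108.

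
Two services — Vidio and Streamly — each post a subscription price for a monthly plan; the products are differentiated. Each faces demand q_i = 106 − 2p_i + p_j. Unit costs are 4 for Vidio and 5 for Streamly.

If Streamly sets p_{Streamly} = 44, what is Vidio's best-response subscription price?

39.5

Vidio's profit: π = (p_{Vidio} − 4)(106 − 2p_{Vidio} + p_{Streamly}).
∂π/∂p_{Vidio} = 114 − 4p_{Vidio} + p_{Streamly} = 0 ⇒ p_{Vidio} = 28.5 + 0.25p_{Streamly}.
At p_{Streamly} = 44: p_{Vidio} = 28.5 + 0.25·44 = 39.5.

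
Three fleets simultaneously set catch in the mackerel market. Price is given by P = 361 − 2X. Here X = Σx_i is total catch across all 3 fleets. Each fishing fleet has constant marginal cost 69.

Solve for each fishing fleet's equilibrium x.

A representative fishing fleet's profit is π_i = x_i(361 − 2X) − 69x_i, with X = x_i + Σ_{j≠i} x_j.
First-order condition: 292 − 4x_i − 2Σ_{j≠i} x_j = 0.
Imposing symmetry (x_j = x for all j) turns Σ_{j≠i} x_j into 2x, so 292 = 8x and x = 36.5.

36.5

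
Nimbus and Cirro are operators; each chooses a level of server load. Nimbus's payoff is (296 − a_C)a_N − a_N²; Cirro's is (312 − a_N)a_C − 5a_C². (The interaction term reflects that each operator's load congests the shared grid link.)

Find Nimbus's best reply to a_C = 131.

82.5

Expanding Nimbus's payoff: 296a_N − a_Ca_N − a_N².
∂π/∂a_N = 296 − a_C − 2a_N = 0, so a_N = 148 − 0.5a_C.
At a_C = 131: a_N = 148 − 0.5·131 = 82.5.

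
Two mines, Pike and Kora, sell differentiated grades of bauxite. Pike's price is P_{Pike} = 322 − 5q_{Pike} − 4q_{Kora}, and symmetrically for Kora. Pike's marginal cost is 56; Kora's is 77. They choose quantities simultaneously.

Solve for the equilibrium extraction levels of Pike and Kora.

Mine Pike's profit: π = q_{Pike}(322 − 5q_{Pike} − 4q_{Kora}) − 56q_{Pike}.
∂π/∂q_{Pike} = 266 − 10q_{Pike} − 4q_{Kora} = 0 ⇒ q_{Pike} = 26.6 − 0.4q_{Kora}.
Similarly q_{Kora} = 24.5 − 0.4q_{Pike}.
Plugging q_{Kora} into Pike's best response: q_{Pike} = 26.6 − 0.4(24.5 − 0.4q_{Pike}) ⇒ 0.84q_{Pike} = 16.8, so q_{Pike} = 20.
Then q_{Kora} = 24.5 − 0.4·20 = 16.5.

20, 16.5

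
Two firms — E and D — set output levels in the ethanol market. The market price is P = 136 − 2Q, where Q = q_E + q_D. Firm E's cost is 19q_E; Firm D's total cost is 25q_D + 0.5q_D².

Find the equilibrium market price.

Firm E's profit: π = q_E(136 − 2(q_E + q_D)) − 19q_E.
∂π/∂q_E = 117 − 4q_E − 2q_D = 0, so q_E = 29.25 − 0.5q_D.
For D: ∂π/∂q_D = 111 − 5q_D − 2q_E = 0 ⇒ q_D = 22.2 − 0.4q_E.
Substituting the second reaction function into the first: q_E = 29.25 − 0.5(22.2 − 0.4q_E), which gives 0.8q_E = 18.15 ⇒ q_E = 22.6875.
Then q_D = 22.2 − 0.4·22.6875 = 13.125.
Equilibrium price: P = 136 − 2·35.8125 = 64.375.

64.375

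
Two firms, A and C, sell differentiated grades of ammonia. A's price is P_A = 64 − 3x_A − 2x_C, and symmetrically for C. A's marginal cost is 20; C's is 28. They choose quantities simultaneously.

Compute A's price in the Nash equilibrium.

38

Firm A's profit: π = x_A(64 − 3x_A − 2x_C) − 20x_A.
∂π/∂x_A = 44 − 6x_A − 2x_C = 0 ⇒ x_A = 22/3 − (1/3)x_C.
Similarly x_C = 6 − (1/3)x_A.
Substituting the second reaction function into the first: x_A = 22/3 − (1/3)(6 − (1/3)x_A), which gives (8/9)x_A = 16/3 ⇒ x_A = 6.
Then x_C = 6 − (1/3)·6 = 4.
P_A = 64 − 3·6 − 2·4 = 38.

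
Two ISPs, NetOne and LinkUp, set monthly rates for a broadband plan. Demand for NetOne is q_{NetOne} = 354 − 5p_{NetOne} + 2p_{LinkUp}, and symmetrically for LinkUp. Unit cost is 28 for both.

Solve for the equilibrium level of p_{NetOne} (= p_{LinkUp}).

NetOne's profit: π = (p_{NetOne} − 28)(354 − 5p_{NetOne} + 2p_{LinkUp}).
∂π/∂p_{NetOne} = 494 − 10p_{NetOne} + 2p_{LinkUp} = 0 ⇒ p_{NetOne} = 49.4 + 0.2p_{LinkUp}.
By symmetry p_{LinkUp} = p_{NetOne}; substituting into the reaction function, 0.8p_{NetOne} = 49.4 and p_{NetOne} = 61.75.

61.75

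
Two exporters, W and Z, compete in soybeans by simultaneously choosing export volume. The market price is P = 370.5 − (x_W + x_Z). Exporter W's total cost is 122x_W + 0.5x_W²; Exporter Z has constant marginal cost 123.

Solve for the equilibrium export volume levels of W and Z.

Exporter W's profit: π = x_W(370.5 − (x_W + x_Z)) − 122x_W − 0.5x_W².
∂π/∂x_W = 248.5 − 3x_W − x_Z = 0, so x_W = 497/6 − (1/3)x_Z.
For Z: ∂π/∂x_Z = 247.5 − 2x_Z − x_W = 0 ⇒ x_Z = 123.75 − 0.5x_W.
Solving the two reaction functions simultaneously: (1 − (−1/3)(−0.5))x_W = 497/6 − (1/3)·123.75, so (5/6)x_W = 499/12 and x_W = 49.9.
Then x_Z = 123.75 − 0.5·49.9 = 98.8.

49.9, 98.8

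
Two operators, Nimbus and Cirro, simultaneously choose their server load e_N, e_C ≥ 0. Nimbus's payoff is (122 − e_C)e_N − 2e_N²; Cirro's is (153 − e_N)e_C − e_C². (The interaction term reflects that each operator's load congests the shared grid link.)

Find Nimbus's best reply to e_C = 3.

Expanding Nimbus's payoff: 122e_N − e_Ce_N − 2e_N².
∂π/∂e_N = 122 − e_C − 4e_N = 0, so e_N = 30.5 − 0.25e_C.
At e_C = 3: e_N = 30.5 − 0.25·3 = 29.75.

29.75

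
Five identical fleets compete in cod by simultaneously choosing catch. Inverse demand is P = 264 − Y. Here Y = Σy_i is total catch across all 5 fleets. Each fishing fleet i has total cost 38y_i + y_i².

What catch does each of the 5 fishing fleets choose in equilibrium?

28.25

A representative fishing fleet's profit is π_i = y_i(264 − Y) − 38y_i − y_i², with Y = y_i + Σ_{j≠i} y_j.
First-order condition: 226 − 4y_i − Σ_{j≠i} y_j = 0.
In a symmetric equilibrium every fishing fleet chooses the same y, so Σ_{j≠i} y_j = 4y. The condition becomes 226 − 8y = 0, giving y = 226/8 = 28.25.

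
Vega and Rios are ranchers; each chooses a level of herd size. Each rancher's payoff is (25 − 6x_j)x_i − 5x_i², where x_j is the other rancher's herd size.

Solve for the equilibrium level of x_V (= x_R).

1.5625

Vega's payoff is (25 − 6x_R)x_V − 5x_V².
∂π/∂x_V = 25 − 6x_R − 10x_V = 0, so x_V = 2.5 − 0.6x_R.
The game is symmetric, so in equilibrium x_R = x_V: the reaction function gives 1.6x_V = 2.5, hence x_V = 1.5625.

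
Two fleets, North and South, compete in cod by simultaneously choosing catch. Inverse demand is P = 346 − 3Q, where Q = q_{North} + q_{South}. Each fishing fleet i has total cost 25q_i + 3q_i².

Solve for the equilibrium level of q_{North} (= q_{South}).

Fishing fleet North's profit: π = q_{North}(346 − 3(q_{North} + q_{South})) − 25q_{North} − 3q_{North}².
∂π/∂q_{North} = 321 − 12q_{North} − 3q_{South} = 0, so q_{North} = 26.75 − 0.25q_{South}.
Setting q_{North} = q_{South} in the reaction function: q_{North} = 26.75 − 0.25q_{North}, so q_{North} = 26.75 / 1.25 = 21.4.

21.4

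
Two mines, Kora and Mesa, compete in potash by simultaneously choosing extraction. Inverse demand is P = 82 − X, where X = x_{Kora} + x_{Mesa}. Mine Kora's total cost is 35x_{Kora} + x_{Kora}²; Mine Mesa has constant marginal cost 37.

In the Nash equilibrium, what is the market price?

56

Mine Kora's profit: π = x_{Kora}(82 − (x_{Kora} + x_{Mesa})) − 35x_{Kora} − x_{Kora}².
∂π/∂x_{Kora} = 47 − 4x_{Kora} − x_{Mesa} = 0, so x_{Kora} = 11.75 − 0.25x_{Mesa}.
For Mesa: ∂π/∂x_{Mesa} = 45 − 2x_{Mesa} − x_{Kora} = 0 ⇒ x_{Mesa} = 22.5 − 0.5x_{Kora}.
Solving the two reaction functions simultaneously: (1 − (−0.25)(−0.5))x_{Kora} = 11.75 − 0.25·22.5, so 0.875x_{Kora} = 6.125 and x_{Kora} = 7.
Then x_{Mesa} = 22.5 − 0.5·7 = 19.
Equilibrium price: P = 82 − 26 = 56.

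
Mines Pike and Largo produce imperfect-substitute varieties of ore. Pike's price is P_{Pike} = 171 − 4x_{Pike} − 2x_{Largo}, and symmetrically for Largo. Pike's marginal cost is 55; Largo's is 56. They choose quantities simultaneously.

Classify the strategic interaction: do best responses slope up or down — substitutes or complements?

strategic substitutes

Mine Pike's profit: π = x_{Pike}(171 − 4x_{Pike} − 2x_{Largo}) − 55x_{Pike}.
∂π/∂x_{Pike} = 116 − 8x_{Pike} − 2x_{Largo} = 0 ⇒ x_{Pike} = 14.5 − 0.25x_{Largo}.
The best-response slope dx_{Pike}/dx_{Largo} = −0.25 < 0: the reaction function is downward-sloping, so the choices are strategic substitutes.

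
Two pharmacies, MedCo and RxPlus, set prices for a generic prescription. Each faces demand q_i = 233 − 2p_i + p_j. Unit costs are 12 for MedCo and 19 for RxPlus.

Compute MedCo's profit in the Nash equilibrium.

MedCo's profit: π = (p_{MedCo} − 12)(233 − 2p_{MedCo} + p_{RxPlus}).
∂π/∂p_{MedCo} = 257 − 4p_{MedCo} + p_{RxPlus} = 0 ⇒ p_{MedCo} = 64.25 + 0.25p_{RxPlus}.
Similarly p_{RxPlus} = 67.75 + 0.25p_{MedCo}.
Substituting the second reaction function into the first: p_{MedCo} = 64.25 + 0.25(67.75 + 0.25p_{MedCo}), which gives 0.9375p_{MedCo} = 81.1875 ⇒ p_{MedCo} = 86.6.
Then p_{RxPlus} = 67.75 + 0.25·86.6 = 89.4.
q_{MedCo} = 233 − 2·86.6 + 89.4 = 149.2.
Profit = (86.6 − 12)·149.2 = 11130.32.

11130.32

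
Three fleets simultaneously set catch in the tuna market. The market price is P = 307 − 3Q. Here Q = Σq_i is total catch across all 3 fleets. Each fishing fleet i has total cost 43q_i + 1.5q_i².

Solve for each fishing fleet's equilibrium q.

A representative fishing fleet's profit is π_i = q_i(307 − 3Q) − 43q_i − 1.5q_i², with Q = q_i + Σ_{j≠i} q_j.
First-order condition: 264 − 9q_i − 3Σ_{j≠i} q_j = 0.
Imposing symmetry (q_j = q for all j) turns Σ_{j≠i} q_j into 2q, so 264 = 15q and q = 17.6.

17.6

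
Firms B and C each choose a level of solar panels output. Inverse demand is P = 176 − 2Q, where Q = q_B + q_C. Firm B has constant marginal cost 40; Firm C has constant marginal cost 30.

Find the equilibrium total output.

Firm B's profit: π = q_B(176 − 2(q_B + q_C)) − 40q_B.
∂π/∂q_B = 136 − 4q_B − 2q_C = 0, so q_B = 34 − 0.5q_C.
By the same steps for C: q_C = 36.5 − 0.5q_B.
Plugging q_C into B's best response: q_B = 34 − 0.5(36.5 − 0.5q_B) ⇒ 0.75q_B = 15.75, so q_B = 21.
Then q_C = 36.5 − 0.5·21 = 26.
Total output: 21 + 26 = 47.

47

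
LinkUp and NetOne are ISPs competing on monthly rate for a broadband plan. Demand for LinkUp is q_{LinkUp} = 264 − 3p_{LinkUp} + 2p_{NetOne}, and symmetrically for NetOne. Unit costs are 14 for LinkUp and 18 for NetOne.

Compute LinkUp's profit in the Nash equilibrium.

LinkUp's profit: π = (p_{LinkUp} − 14)(264 − 3p_{LinkUp} + 2p_{NetOne}).
∂π/∂p_{LinkUp} = 306 − 6p_{LinkUp} + 2p_{NetOne} = 0 ⇒ p_{LinkUp} = 51 + (1/3)p_{NetOne}.
Similarly p_{NetOne} = 53 + (1/3)p_{LinkUp}.
Solving the two reaction functions simultaneously: (1 − (1/3)(1/3))p_{LinkUp} = 51 + (1/3)·53, so (8/9)p_{LinkUp} = 206/3 and p_{LinkUp} = 77.25.
Then p_{NetOne} = 53 + (1/3)·77.25 = 78.75.
q_{LinkUp} = 264 − 3·77.25 + 2·78.75 = 189.75.
Profit = (77.25 − 14)·189.75 = 12001.6875.

12001.6875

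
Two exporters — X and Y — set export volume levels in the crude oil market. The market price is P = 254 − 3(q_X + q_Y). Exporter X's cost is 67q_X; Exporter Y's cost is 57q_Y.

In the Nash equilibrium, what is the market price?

126

Exporter X's profit: π = q_X(254 − 3(q_X + q_Y)) − 67q_X.
∂π/∂q_X = 187 − 6q_X − 3q_Y = 0, so q_X = 187/6 − 0.5q_Y.
By the same steps for Y: q_Y = 197/6 − 0.5q_X.
Plugging q_Y into X's best response: q_X = 187/6 − 0.5(197/6 − 0.5q_X) ⇒ 0.75q_X = 14.75, so q_X = 59/3.
Then q_Y = 197/6 − 0.5·(59/3) = 23.
Equilibrium price: P = 254 − 3·(128/3) = 126.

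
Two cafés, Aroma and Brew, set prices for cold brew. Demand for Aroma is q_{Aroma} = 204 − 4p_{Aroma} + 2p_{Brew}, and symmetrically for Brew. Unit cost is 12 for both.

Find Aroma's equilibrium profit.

Aroma's profit: π = (p_{Aroma} − 12)(204 − 4p_{Aroma} + 2p_{Brew}).
∂π/∂p_{Aroma} = 252 − 8p_{Aroma} + 2p_{Brew} = 0 ⇒ p_{Aroma} = 31.5 + 0.25p_{Brew}.
The game is symmetric, so in equilibrium p_{Brew} = p_{Aroma}: the reaction function gives 0.75p_{Aroma} = 31.5, hence p_{Aroma} = 42.
q_{Aroma} = 204 − 4·42 + 2·42 = 120.
Profit = (42 − 12)·120 = 3600.

3600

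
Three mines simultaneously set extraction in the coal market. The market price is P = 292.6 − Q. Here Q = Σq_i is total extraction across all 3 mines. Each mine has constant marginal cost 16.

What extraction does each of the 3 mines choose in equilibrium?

69.15

A representative mine's profit is π_i = q_i(292.6 − Q) − 16q_i, with Q = q_i + Σ_{j≠i} q_j.
First-order condition: 276.6 − 2q_i − Σ_{j≠i} q_j = 0.
With identical mines, set every q_j = q: then 276.6 − 2q − 2q = 0, i.e. q = 276.6/4 = 69.15.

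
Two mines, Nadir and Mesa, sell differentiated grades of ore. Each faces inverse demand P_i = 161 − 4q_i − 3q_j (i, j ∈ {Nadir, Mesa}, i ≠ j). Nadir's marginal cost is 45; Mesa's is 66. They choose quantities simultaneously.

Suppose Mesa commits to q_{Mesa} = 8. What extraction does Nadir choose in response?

Mine Nadir's profit: π = q_{Nadir}(161 − 4q_{Nadir} − 3q_{Mesa}) − 45q_{Nadir}.
∂π/∂q_{Nadir} = 116 − 8q_{Nadir} − 3q_{Mesa} = 0 ⇒ q_{Nadir} = 14.5 − 0.375q_{Mesa}.
At q_{Mesa} = 8: q_{Nadir} = 14.5 − 0.375·8 = 11.5.

11.5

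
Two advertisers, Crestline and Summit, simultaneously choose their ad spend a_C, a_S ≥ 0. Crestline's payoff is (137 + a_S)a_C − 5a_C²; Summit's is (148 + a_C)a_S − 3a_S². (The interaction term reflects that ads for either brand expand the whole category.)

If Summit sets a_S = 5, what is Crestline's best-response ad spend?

Expanding Crestline's payoff: 137a_C + a_Sa_C − 5a_C².
∂π/∂a_C = 137 + a_S − 10a_C = 0, so a_C = 13.7 + 0.1a_S.
At a_S = 5: a_C = 13.7 + 0.1·5 = 14.2.

14.2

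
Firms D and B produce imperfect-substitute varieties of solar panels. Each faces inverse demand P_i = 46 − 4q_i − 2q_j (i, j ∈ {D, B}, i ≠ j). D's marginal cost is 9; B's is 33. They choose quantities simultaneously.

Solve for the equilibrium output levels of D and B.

Firm D's profit: π = q_D(46 − 4q_D − 2q_B) − 9q_D.
∂π/∂q_D = 37 − 8q_D − 2q_B = 0 ⇒ q_D = 4.625 − 0.25q_B.
Similarly q_B = 1.625 − 0.25q_D.
Solving the two reaction functions simultaneously: (1 − (−0.25)(−0.25))q_D = 4.625 − 0.25·1.625, so 0.9375q_D = 135/32 and q_D = 4.5.
Then q_B = 1.625 − 0.25·4.5 = 0.5.

4.5, 0.5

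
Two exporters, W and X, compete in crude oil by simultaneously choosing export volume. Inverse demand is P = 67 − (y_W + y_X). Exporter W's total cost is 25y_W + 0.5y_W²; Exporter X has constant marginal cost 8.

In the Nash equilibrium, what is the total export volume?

Exporter W's profit: π = y_W(67 − (y_W + y_X)) − 25y_W − 0.5y_W².
∂π/∂y_W = 42 − 3y_W − y_X = 0, so y_W = 14 − (1/3)y_X.
For X: ∂π/∂y_X = 59 − 2y_X − y_W = 0 ⇒ y_X = 29.5 − 0.5y_W.
Solving the two reaction functions simultaneously: (1 − (−1/3)(−0.5))y_W = 14 − (1/3)·29.5, so (5/6)y_W = 25/6 and y_W = 5.
Then y_X = 29.5 − 0.5·5 = 27.
Total export volume: 5 + 27 = 32.

32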